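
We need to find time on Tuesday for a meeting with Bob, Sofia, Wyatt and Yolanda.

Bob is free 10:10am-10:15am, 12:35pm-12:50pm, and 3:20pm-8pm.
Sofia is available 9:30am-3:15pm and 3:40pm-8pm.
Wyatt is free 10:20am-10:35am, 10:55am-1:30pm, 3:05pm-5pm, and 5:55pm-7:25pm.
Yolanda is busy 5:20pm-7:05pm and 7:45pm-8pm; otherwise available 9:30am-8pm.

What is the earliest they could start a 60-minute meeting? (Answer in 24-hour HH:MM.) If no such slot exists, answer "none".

15:40

Yolanda free within 09:30–20:00: 09:30–17:20, 19:05–19:45.
Bob ∩ Sofia: 10:10–10:15, 12:35–12:50, 15:40–20:00.
Bob ∩ Sofia ∩ Wyatt: 12:35–12:50, 15:40–17:00, 17:55–19:25.
Bob ∩ Sofia ∩ Wyatt ∩ Yolanda: 12:35–12:50, 15:40–17:00, 19:05–19:25.
Windows ≥ 60 min: 15:40–17:00.
Earliest such window starts at 15:40.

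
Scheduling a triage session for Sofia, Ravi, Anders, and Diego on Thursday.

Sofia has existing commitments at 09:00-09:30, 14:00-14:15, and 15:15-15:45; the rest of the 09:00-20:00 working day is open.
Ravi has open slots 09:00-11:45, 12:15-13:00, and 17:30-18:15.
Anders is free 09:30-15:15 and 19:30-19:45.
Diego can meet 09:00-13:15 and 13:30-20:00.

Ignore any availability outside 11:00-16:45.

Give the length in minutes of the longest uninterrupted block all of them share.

45 minutes

Sofia free within 09:00–20:00: 09:30–14:00, 14:15–15:15, 15:45–20:00.
Sofia ∩ Ravi: 09:30–11:45, 12:15–13:00, 17:30–18:15.
Sofia ∩ Ravi ∩ Anders: 09:30–11:45, 12:15–13:00.
Sofia ∩ Ravi ∩ Anders ∩ Diego: 09:30–11:45, 12:15–13:00.
Restricted to 11:00–16:45: 11:00–11:45, 12:15–13:00.
Common window lengths: 45, 45 min; longest is 45.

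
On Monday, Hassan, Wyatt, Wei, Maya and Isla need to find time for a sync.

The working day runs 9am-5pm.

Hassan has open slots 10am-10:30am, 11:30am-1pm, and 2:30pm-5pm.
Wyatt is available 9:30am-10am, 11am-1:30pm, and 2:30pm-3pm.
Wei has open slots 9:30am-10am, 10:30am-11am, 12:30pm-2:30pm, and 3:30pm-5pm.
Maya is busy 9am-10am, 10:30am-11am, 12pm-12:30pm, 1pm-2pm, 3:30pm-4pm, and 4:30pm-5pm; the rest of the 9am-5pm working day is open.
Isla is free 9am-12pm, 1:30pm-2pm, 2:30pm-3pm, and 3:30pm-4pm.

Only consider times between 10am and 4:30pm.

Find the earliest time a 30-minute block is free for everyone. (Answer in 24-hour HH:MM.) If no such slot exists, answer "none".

Maya free within 09:00–17:00: 10:00–10:30, 11:00–12:00, 12:30–13:00, 14:00–15:30, 16:00–16:30.
Hassan ∩ Wyatt: 11:30–13:00, 14:30–15:00.
Hassan ∩ Wyatt ∩ Wei: 12:30–13:00.
Hassan ∩ Wyatt ∩ Wei ∩ Maya: 12:30–13:00.
Hassan ∩ Wyatt ∩ Wei ∩ Maya ∩ Isla: (none).
Restricted to 10:00–16:30: (none).
Windows ≥ 30 min: (none).

none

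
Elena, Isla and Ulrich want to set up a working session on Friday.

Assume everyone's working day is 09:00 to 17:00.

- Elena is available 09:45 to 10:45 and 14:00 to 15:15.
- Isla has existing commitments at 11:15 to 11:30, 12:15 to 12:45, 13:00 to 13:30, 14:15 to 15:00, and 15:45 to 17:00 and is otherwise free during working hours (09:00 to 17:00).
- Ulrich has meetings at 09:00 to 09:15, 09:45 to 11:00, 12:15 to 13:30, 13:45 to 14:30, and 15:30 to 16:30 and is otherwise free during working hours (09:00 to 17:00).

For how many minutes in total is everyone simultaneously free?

15 minutes

Isla free within 09:00–17:00: 09:00–11:15, 11:30–12:15, 12:45–13:00, 13:30–14:15, 15:00–15:45.
Ulrich free within 09:00–17:00: 09:15–09:45, 11:00–12:15, 13:30–13:45, 14:30–15:30, 16:30–17:00.
Elena ∩ Isla: 09:45–10:45, 14:00–14:15, 15:00–15:15.
Elena ∩ Isla ∩ Ulrich: 15:00–15:15.
Total common minutes: 15.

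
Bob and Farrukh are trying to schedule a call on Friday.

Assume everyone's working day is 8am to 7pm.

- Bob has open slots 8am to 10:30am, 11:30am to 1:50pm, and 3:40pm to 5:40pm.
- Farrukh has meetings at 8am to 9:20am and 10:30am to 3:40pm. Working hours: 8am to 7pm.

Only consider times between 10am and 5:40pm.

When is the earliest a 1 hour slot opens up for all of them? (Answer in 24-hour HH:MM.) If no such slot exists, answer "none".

15:40

Farrukh free within 08:00–19:00: 09:20–10:30, 15:40–19:00.
Bob ∩ Farrukh: 09:20–10:30, 15:40–17:40.
Restricted to 10:00–17:40: 10:00–10:30, 15:40–17:40.
Windows ≥ 60 min: 15:40–17:40.
Earliest such window starts at 15:40.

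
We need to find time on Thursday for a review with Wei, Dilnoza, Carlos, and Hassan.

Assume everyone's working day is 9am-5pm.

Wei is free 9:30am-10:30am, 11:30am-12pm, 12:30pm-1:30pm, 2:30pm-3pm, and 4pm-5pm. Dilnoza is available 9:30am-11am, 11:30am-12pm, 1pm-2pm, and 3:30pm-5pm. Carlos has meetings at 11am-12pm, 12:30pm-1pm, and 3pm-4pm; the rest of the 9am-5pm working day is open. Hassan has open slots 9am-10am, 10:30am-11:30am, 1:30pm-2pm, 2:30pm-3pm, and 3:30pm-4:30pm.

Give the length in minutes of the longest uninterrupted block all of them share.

Carlos free within 09:00–17:00: 09:00–11:00, 12:00–12:30, 13:00–15:00, 16:00–17:00.
Wei ∩ Dilnoza: 09:30–10:30, 11:30–12:00, 13:00–13:30, 16:00–17:00.
Wei ∩ Dilnoza ∩ Carlos: 09:30–10:30, 13:00–13:30, 16:00–17:00.
Wei ∩ Dilnoza ∩ Carlos ∩ Hassan: 09:30–10:00, 16:00–16:30.
Common window lengths: 30, 30 min; longest is 30.

30 minutes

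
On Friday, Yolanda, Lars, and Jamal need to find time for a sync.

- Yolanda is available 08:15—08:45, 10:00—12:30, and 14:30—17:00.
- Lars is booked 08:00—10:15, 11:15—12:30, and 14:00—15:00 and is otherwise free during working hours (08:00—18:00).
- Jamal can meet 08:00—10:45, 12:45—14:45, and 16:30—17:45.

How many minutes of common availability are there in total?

Lars free within 08:00–18:00: 10:15–11:15, 12:30–14:00, 15:00–18:00.
Yolanda ∩ Lars: 10:15–11:15, 15:00–17:00.
Yolanda ∩ Lars ∩ Jamal: 10:15–10:45, 16:30–17:00.
Total common minutes: 30 + 30 = 60.

60 minutes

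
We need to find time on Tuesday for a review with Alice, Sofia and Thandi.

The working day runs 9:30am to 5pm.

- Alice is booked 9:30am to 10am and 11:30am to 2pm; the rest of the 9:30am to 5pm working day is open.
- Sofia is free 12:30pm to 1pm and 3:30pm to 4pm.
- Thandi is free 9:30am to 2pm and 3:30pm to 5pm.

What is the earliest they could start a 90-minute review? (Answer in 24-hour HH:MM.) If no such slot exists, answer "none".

Alice free within 09:30–17:00: 10:00–11:30, 14:00–17:00.
Alice ∩ Sofia: 15:30–16:00.
Alice ∩ Sofia ∩ Thandi: 15:30–16:00.
Windows ≥ 90 min: (none).

none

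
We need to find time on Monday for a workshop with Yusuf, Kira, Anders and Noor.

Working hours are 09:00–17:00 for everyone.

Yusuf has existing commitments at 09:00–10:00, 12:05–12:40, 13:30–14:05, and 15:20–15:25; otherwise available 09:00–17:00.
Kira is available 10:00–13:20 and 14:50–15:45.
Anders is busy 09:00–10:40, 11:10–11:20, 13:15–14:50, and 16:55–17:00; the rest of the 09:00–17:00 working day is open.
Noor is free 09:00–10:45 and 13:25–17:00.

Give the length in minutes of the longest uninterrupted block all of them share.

30 minutes

Yusuf free within 09:00–17:00: 10:00–12:05, 12:40–13:30, 14:05–15:20, 15:25–17:00.
Anders free within 09:00–17:00: 10:40–11:10, 11:20–13:15, 14:50–16:55.
Yusuf ∩ Kira: 10:00–12:05, 12:40–13:20, 14:50–15:20, 15:25–15:45.
Yusuf ∩ Kira ∩ Anders: 10:40–11:10, 11:20–12:05, 12:40–13:15, 14:50–15:20, 15:25–15:45.
Yusuf ∩ Kira ∩ Anders ∩ Noor: 10:40–10:45, 14:50–15:20, 15:25–15:45.
Common window lengths: 5, 30, 20 min; longest is 30.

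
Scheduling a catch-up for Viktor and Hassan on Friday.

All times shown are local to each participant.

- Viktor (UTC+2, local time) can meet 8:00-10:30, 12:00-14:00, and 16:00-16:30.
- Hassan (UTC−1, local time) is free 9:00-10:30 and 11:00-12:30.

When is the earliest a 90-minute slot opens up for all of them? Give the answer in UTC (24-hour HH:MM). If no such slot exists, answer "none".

Viktor → UTC: 06:00–08:30, 10:00–12:00, 14:00–14:30.
Hassan → UTC: 10:00–11:30, 12:00–13:30.
Viktor ∩ Hassan: 10:00–11:30.
Windows ≥ 90 min: 10:00–11:30.
Earliest such window starts at 10:00.

10:00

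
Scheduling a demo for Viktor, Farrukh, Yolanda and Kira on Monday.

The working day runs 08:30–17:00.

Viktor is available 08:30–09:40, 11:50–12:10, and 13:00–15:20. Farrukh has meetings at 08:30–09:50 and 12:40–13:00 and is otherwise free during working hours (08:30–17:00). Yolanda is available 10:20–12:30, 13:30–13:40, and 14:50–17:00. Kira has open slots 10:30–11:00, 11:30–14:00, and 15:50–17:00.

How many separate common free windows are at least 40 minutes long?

Farrukh free within 08:30–17:00: 09:50–12:40, 13:00–17:00.
Viktor ∩ Farrukh: 11:50–12:10, 13:00–15:20.
Viktor ∩ Farrukh ∩ Yolanda: 11:50–12:10, 13:30–13:40, 14:50–15:20.
Viktor ∩ Farrukh ∩ Yolanda ∩ Kira: 11:50–12:10, 13:30–13:40.
Windows ≥ 40 min: (none).
That's 0 windows.

0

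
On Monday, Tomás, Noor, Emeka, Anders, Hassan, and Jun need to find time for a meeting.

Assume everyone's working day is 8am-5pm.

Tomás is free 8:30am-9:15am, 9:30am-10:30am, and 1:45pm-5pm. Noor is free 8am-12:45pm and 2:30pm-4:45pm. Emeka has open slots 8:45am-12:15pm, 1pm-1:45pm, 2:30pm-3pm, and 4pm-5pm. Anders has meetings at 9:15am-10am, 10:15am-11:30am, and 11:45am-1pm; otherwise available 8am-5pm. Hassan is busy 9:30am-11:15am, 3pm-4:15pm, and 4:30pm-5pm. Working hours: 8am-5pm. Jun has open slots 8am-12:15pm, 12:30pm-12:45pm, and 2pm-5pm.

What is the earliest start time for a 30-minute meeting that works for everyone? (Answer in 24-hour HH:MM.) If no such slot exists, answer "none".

08:45

Anders free within 08:00–17:00: 08:00–09:15, 10:00–10:15, 11:30–11:45, 13:00–17:00.
Hassan free within 08:00–17:00: 08:00–09:30, 11:15–15:00, 16:15–16:30.
Tomás ∩ Noor: 08:30–09:15, 09:30–10:30, 14:30–16:45.
Tomás ∩ Noor ∩ Emeka: 08:45–09:15, 09:30–10:30, 14:30–15:00, 16:00–16:45.
Tomás ∩ Noor ∩ Emeka ∩ Anders: 08:45–09:15, 10:00–10:15, 14:30–15:00, 16:00–16:45.
Tomás ∩ Noor ∩ Emeka ∩ Anders ∩ Hassan: 08:45–09:15, 14:30–15:00, 16:15–16:30.
Tomás ∩ Noor ∩ Emeka ∩ Anders ∩ Hassan ∩ Jun: 08:45–09:15, 14:30–15:00, 16:15–16:30.
Windows ≥ 30 min: 08:45–09:15, 14:30–15:00.
Earliest such window starts at 08:45.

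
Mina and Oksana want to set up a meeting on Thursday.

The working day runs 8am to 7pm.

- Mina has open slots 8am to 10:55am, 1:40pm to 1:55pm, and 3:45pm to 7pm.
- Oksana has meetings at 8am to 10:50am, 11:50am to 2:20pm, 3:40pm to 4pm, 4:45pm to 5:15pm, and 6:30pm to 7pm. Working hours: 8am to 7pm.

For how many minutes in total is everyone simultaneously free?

Oksana free within 08:00–19:00: 10:50–11:50, 14:20–15:40, 16:00–16:45, 17:15–18:30.
Mina ∩ Oksana: 10:50–10:55, 16:00–16:45, 17:15–18:30.
Total common minutes: 5 + 45 + 75 = 125.

125 minutes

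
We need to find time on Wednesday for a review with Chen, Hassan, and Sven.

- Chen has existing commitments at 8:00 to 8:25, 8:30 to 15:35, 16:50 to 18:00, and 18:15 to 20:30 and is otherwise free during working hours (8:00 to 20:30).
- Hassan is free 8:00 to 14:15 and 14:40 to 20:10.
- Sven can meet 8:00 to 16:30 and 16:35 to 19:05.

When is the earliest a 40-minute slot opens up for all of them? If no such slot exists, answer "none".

15:35

Chen free within 08:00–20:30: 08:25–08:30, 15:35–16:50, 18:00–18:15.
Chen ∩ Hassan: 08:25–08:30, 15:35–16:50, 18:00–18:15.
Chen ∩ Hassan ∩ Sven: 08:25–08:30, 15:35–16:30, 16:35–16:50, 18:00–18:15.
Windows ≥ 40 min: 15:35–16:30.
Earliest such window starts at 15:35.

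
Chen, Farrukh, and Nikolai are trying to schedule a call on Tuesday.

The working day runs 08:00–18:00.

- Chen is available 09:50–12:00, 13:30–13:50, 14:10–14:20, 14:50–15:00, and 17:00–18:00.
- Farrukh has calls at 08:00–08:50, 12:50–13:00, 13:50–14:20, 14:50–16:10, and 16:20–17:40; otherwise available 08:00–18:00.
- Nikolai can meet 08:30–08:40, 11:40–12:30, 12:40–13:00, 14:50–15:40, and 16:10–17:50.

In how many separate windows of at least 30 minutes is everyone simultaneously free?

Farrukh free within 08:00–18:00: 08:50–12:50, 13:00–13:50, 14:20–14:50, 16:10–16:20, 17:40–18:00.
Chen ∩ Farrukh: 09:50–12:00, 13:30–13:50, 17:40–18:00.
Chen ∩ Farrukh ∩ Nikolai: 11:40–12:00, 17:40–17:50.
Windows ≥ 30 min: (none).
That's 0 windows.

0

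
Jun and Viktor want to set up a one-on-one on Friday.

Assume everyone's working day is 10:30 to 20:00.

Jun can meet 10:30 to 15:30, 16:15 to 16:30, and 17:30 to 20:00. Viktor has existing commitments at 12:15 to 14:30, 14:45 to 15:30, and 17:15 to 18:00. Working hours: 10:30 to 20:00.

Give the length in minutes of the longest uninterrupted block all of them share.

Viktor free within 10:30–20:00: 10:30–12:15, 14:30–14:45, 15:30–17:15, 18:00–20:00.
Jun ∩ Viktor: 10:30–12:15, 14:30–14:45, 16:15–16:30, 18:00–20:00.
Common window lengths: 105, 15, 15, 120 min; longest is 120.

120 minutes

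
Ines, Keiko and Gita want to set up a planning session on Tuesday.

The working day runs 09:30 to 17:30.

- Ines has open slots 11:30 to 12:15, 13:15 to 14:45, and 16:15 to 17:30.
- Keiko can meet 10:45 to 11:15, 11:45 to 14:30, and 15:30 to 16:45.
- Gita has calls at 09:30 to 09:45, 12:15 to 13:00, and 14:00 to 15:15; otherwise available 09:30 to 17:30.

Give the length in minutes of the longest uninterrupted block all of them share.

45 minutes

Gita free within 09:30–17:30: 09:45–12:15, 13:00–14:00, 15:15–17:30.
Ines ∩ Keiko: 11:45–12:15, 13:15–14:30, 16:15–16:45.
Ines ∩ Keiko ∩ Gita: 11:45–12:15, 13:15–14:00, 16:15–16:45.
Common window lengths: 30, 45, 30 min; longest is 45.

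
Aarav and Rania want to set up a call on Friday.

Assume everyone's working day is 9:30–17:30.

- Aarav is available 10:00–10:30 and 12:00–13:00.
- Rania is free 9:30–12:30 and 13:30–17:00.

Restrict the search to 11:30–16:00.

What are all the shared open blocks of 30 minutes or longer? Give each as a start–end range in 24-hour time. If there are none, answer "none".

Aarav ∩ Rania: 10:00–10:30, 12:00–12:30.
Restricted to 11:30–16:00: 12:00–12:30.
Windows ≥ 30 min: 12:00–12:30.

12:00–12:30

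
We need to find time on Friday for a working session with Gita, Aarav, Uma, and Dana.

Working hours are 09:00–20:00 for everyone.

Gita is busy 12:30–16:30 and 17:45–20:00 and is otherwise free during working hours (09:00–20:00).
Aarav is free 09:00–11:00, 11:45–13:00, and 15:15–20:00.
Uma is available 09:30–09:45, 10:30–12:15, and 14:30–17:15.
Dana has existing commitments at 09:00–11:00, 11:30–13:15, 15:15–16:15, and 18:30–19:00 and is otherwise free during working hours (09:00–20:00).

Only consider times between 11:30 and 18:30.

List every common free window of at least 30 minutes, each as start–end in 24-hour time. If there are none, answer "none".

16:30–17:15

Gita free within 09:00–20:00: 09:00–12:30, 16:30–17:45.
Dana free within 09:00–20:00: 11:00–11:30, 13:15–15:15, 16:15–18:30, 19:00–20:00.
Gita ∩ Aarav: 09:00–11:00, 11:45–12:30, 16:30–17:45.
Gita ∩ Aarav ∩ Uma: 09:30–09:45, 10:30–11:00, 11:45–12:15, 16:30–17:15.
Gita ∩ Aarav ∩ Uma ∩ Dana: 16:30–17:15.
Restricted to 11:30–18:30: 16:30–17:15.
Windows ≥ 30 min: 16:30–17:15.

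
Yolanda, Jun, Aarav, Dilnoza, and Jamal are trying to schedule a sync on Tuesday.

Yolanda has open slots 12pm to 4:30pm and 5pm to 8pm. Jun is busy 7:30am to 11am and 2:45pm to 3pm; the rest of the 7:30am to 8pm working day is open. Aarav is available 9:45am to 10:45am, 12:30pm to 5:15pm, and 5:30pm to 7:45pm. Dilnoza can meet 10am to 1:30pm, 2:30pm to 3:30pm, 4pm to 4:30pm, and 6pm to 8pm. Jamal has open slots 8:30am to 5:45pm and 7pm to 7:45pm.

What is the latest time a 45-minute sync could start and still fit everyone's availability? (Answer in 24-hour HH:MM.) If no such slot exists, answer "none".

19:00

Jun free within 07:30–20:00: 11:00–14:45, 15:00–20:00.
Yolanda ∩ Jun: 12:00–14:45, 15:00–16:30, 17:00–20:00.
Yolanda ∩ Jun ∩ Aarav: 12:30–14:45, 15:00–16:30, 17:00–17:15, 17:30–19:45.
Yolanda ∩ Jun ∩ Aarav ∩ Dilnoza: 12:30–13:30, 14:30–14:45, 15:00–15:30, 16:00–16:30, 18:00–19:45.
Yolanda ∩ Jun ∩ Aarav ∩ Dilnoza ∩ Jamal: 12:30–13:30, 14:30–14:45, 15:00–15:30, 16:00–16:30, 19:00–19:45.
Windows ≥ 45 min: 12:30–13:30, 19:00–19:45.
Latest start in the last window 19:00–19:45 is 19:45 − 45 min = 19:00.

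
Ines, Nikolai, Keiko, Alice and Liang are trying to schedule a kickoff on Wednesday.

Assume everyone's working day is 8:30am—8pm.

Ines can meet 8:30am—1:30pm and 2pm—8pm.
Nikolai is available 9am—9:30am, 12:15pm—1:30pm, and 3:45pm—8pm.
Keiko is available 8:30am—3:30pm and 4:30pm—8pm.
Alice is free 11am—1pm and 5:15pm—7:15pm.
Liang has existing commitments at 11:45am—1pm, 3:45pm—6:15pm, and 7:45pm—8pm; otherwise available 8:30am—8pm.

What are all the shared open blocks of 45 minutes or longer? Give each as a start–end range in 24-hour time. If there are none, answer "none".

Liang free within 08:30–20:00: 08:30–11:45, 13:00–15:45, 18:15–19:45.
Ines ∩ Nikolai: 09:00–09:30, 12:15–13:30, 15:45–20:00.
Ines ∩ Nikolai ∩ Keiko: 09:00–09:30, 12:15–13:30, 16:30–20:00.
Ines ∩ Nikolai ∩ Keiko ∩ Alice: 12:15–13:00, 17:15–19:15.
Ines ∩ Nikolai ∩ Keiko ∩ Alice ∩ Liang: 18:15–19:15.
Windows ≥ 45 min: 18:15–19:15.

18:15–19:15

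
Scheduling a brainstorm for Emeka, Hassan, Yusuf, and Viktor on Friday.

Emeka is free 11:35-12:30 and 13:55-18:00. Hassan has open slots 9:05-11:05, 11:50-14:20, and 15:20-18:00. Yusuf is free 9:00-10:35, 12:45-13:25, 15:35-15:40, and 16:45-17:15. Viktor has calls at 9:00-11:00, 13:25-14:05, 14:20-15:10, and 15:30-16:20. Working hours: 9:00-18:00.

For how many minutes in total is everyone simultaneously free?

Viktor free within 09:00–18:00: 11:00–13:25, 14:05–14:20, 15:10–15:30, 16:20–18:00.
Emeka ∩ Hassan: 11:50–12:30, 13:55–14:20, 15:20–18:00.
Emeka ∩ Hassan ∩ Yusuf: 15:35–15:40, 16:45–17:15.
Emeka ∩ Hassan ∩ Yusuf ∩ Viktor: 16:45–17:15.
Total common minutes: 30.

30 minutes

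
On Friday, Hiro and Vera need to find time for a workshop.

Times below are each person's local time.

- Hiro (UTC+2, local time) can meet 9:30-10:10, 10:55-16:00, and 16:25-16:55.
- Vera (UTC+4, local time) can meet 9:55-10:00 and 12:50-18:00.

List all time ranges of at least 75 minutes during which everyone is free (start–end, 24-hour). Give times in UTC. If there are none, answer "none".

08:55–14:00

Hiro → UTC: 07:30–08:10, 08:55–14:00, 14:25–14:55.
Vera → UTC: 05:55–06:00, 08:50–14:00.
Hiro ∩ Vera: 08:55–14:00.
Windows ≥ 75 min: 08:55–14:00.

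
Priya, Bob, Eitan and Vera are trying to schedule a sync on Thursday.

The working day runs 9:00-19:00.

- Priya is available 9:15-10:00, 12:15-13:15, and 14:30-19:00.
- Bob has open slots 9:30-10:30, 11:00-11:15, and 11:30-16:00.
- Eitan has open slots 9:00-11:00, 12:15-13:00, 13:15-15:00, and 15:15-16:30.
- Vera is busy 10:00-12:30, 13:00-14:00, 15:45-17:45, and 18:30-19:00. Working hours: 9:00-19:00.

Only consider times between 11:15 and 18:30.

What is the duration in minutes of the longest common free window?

Vera free within 09:00–19:00: 09:00–10:00, 12:30–13:00, 14:00–15:45, 17:45–18:30.
Priya ∩ Bob: 09:30–10:00, 12:15–13:15, 14:30–16:00.
Priya ∩ Bob ∩ Eitan: 09:30–10:00, 12:15–13:00, 14:30–15:00, 15:15–16:00.
Priya ∩ Bob ∩ Eitan ∩ Vera: 09:30–10:00, 12:30–13:00, 14:30–15:00, 15:15–15:45.
Restricted to 11:15–18:30: 12:30–13:00, 14:30–15:00, 15:15–15:45.
Common window lengths: 30, 30, 30 min; longest is 30.

30 minutes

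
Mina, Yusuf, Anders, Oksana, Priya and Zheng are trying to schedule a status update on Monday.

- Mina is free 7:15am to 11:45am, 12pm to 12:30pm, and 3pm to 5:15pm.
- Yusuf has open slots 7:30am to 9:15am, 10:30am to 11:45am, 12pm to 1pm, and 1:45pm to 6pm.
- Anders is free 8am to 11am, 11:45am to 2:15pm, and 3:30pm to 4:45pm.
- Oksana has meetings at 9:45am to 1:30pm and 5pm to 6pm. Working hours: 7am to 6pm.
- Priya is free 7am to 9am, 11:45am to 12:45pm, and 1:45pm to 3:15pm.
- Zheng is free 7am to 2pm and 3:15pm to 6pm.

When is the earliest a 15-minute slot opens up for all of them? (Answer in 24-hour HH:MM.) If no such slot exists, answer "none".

Oksana free within 07:00–18:00: 07:00–09:45, 13:30–17:00.
Mina ∩ Yusuf: 07:30–09:15, 10:30–11:45, 12:00–12:30, 15:00–17:15.
Mina ∩ Yusuf ∩ Anders: 08:00–09:15, 10:30–11:00, 12:00–12:30, 15:30–16:45.
Mina ∩ Yusuf ∩ Anders ∩ Oksana: 08:00–09:15, 15:30–16:45.
Mina ∩ Yusuf ∩ Anders ∩ Oksana ∩ Priya: 08:00–09:00.
Mina ∩ Yusuf ∩ Anders ∩ Oksana ∩ Priya ∩ Zheng: 08:00–09:00.
Windows ≥ 15 min: 08:00–09:00.
Earliest such window starts at 08:00.

08:00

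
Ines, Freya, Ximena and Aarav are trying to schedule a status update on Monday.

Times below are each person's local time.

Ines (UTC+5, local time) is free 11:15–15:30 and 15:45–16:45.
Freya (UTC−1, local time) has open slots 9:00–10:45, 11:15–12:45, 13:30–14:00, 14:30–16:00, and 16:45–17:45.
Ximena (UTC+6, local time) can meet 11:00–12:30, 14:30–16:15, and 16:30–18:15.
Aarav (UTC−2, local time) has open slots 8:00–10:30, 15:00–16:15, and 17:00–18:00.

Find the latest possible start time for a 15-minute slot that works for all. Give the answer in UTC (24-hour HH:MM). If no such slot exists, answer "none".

11:30

Ines → UTC: 06:15–10:30, 10:45–11:45.
Freya → UTC: 10:00–11:45, 12:15–13:45, 14:30–15:00, 15:30–17:00, 17:45–18:45.
Ximena → UTC: 05:00–06:30, 08:30–10:15, 10:30–12:15.
Aarav → UTC: 10:00–12:30, 17:00–18:15, 19:00–20:00.
Ines ∩ Freya: 10:00–10:30, 10:45–11:45.
Ines ∩ Freya ∩ Ximena: 10:00–10:15, 10:45–11:45.
Ines ∩ Freya ∩ Ximena ∩ Aarav: 10:00–10:15, 10:45–11:45.
Windows ≥ 15 min: 10:00–10:15, 10:45–11:45.
Latest start in the last window 10:45–11:45 is 11:45 − 15 min = 11:30.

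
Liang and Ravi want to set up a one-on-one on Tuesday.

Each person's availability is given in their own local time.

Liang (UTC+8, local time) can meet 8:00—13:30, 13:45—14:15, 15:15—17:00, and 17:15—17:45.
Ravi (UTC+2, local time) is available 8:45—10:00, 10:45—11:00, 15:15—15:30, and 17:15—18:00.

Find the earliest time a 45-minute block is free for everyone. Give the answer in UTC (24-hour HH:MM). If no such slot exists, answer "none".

07:15

Liang → UTC: 00:00–05:30, 05:45–06:15, 07:15–09:00, 09:15–09:45.
Ravi → UTC: 06:45–08:00, 08:45–09:00, 13:15–13:30, 15:15–16:00.
Liang ∩ Ravi: 07:15–08:00, 08:45–09:00.
Windows ≥ 45 min: 07:15–08:00.
Earliest such window starts at 07:15.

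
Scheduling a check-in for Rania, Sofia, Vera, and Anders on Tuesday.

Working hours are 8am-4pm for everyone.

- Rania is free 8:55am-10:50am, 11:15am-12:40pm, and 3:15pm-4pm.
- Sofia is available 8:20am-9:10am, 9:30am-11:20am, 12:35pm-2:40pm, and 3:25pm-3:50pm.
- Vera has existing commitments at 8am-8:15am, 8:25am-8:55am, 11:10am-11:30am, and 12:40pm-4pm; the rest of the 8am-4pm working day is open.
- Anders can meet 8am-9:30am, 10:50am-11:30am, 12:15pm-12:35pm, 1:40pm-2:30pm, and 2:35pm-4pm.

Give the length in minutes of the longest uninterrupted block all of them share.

15 minutes

Vera free within 08:00–16:00: 08:15–08:25, 08:55–11:10, 11:30–12:40.
Rania ∩ Sofia: 08:55–09:10, 09:30–10:50, 11:15–11:20, 12:35–12:40, 15:25–15:50.
Rania ∩ Sofia ∩ Vera: 08:55–09:10, 09:30–10:50, 12:35–12:40.
Rania ∩ Sofia ∩ Vera ∩ Anders: 08:55–09:10.
Single common window of 15 minutes.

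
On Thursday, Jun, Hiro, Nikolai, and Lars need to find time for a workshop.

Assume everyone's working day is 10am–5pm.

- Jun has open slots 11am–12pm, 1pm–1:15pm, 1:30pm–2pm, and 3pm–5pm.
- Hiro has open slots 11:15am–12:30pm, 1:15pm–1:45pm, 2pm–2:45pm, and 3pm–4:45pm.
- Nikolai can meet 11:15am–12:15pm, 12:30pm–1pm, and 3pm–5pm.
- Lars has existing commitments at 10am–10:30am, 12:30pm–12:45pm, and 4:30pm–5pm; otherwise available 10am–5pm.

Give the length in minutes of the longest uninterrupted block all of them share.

90 minutes

Lars free within 10:00–17:00: 10:30–12:30, 12:45–16:30.
Jun ∩ Hiro: 11:15–12:00, 13:30–13:45, 15:00–16:45.
Jun ∩ Hiro ∩ Nikolai: 11:15–12:00, 15:00–16:45.
Jun ∩ Hiro ∩ Nikolai ∩ Lars: 11:15–12:00, 15:00–16:30.
Common window lengths: 45, 90 min; longest is 90.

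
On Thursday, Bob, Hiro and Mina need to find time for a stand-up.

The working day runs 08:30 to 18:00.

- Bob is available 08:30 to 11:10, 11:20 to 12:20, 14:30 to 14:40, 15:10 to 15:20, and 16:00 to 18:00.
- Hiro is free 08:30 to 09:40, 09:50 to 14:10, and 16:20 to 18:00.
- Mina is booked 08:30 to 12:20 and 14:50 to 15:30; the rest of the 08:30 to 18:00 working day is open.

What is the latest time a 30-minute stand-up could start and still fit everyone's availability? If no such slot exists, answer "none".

Mina free within 08:30–18:00: 12:20–14:50, 15:30–18:00.
Bob ∩ Hiro: 08:30–09:40, 09:50–11:10, 11:20–12:20, 16:20–18:00.
Bob ∩ Hiro ∩ Mina: 16:20–18:00.
Windows ≥ 30 min: 16:20–18:00.
Latest start in the last window 16:20–18:00 is 18:00 − 30 min = 17:30.

17:30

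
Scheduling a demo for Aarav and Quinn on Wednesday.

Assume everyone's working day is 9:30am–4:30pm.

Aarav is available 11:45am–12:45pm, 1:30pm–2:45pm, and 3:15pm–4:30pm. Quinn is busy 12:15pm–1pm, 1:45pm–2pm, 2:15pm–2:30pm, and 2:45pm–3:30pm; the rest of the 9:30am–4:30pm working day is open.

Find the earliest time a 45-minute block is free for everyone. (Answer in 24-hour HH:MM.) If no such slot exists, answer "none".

Quinn free within 09:30–16:30: 09:30–12:15, 13:00–13:45, 14:00–14:15, 14:30–14:45, 15:30–16:30.
Aarav ∩ Quinn: 11:45–12:15, 13:30–13:45, 14:00–14:15, 14:30–14:45, 15:30–16:30.
Windows ≥ 45 min: 15:30–16:30.
Earliest such window starts at 15:30.

15:30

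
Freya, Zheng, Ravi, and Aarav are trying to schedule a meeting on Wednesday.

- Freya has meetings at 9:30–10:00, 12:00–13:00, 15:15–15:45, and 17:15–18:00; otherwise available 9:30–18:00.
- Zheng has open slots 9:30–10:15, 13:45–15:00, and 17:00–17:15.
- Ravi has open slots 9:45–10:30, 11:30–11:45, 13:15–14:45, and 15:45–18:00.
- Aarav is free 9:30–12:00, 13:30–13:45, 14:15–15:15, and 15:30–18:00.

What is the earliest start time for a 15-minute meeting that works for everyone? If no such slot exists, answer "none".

10:00

Freya free within 09:30–18:00: 10:00–12:00, 13:00–15:15, 15:45–17:15.
Freya ∩ Zheng: 10:00–10:15, 13:45–15:00, 17:00–17:15.
Freya ∩ Zheng ∩ Ravi: 10:00–10:15, 13:45–14:45, 17:00–17:15.
Freya ∩ Zheng ∩ Ravi ∩ Aarav: 10:00–10:15, 14:15–14:45, 17:00–17:15.
Windows ≥ 15 min: 10:00–10:15, 14:15–14:45, 17:00–17:15.
Earliest such window starts at 10:00.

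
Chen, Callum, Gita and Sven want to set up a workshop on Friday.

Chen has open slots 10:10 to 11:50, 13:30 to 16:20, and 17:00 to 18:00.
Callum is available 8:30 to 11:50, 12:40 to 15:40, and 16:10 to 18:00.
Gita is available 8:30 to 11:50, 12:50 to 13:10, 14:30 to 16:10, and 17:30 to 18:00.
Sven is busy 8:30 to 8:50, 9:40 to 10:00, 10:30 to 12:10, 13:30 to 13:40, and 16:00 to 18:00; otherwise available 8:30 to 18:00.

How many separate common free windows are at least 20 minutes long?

2

Sven free within 08:30–18:00: 08:50–09:40, 10:00–10:30, 12:10–13:30, 13:40–16:00.
Chen ∩ Callum: 10:10–11:50, 13:30–15:40, 16:10–16:20, 17:00–18:00.
Chen ∩ Callum ∩ Gita: 10:10–11:50, 14:30–15:40, 17:30–18:00.
Chen ∩ Callum ∩ Gita ∩ Sven: 10:10–10:30, 14:30–15:40.
Windows ≥ 20 min: 10:10–10:30, 14:30–15:40.
That's 2 windows.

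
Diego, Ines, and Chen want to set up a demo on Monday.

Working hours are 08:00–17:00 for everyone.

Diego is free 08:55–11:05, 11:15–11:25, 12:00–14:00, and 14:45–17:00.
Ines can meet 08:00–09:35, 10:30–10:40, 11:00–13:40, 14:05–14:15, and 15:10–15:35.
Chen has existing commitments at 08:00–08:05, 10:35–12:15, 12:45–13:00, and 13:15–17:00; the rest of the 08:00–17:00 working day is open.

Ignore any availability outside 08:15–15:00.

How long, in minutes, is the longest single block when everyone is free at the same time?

40 minutes

Chen free within 08:00–17:00: 08:05–10:35, 12:15–12:45, 13:00–13:15.
Diego ∩ Ines: 08:55–09:35, 10:30–10:40, 11:00–11:05, 11:15–11:25, 12:00–13:40, 15:10–15:35.
Diego ∩ Ines ∩ Chen: 08:55–09:35, 10:30–10:35, 12:15–12:45, 13:00–13:15.
Restricted to 08:15–15:00: 08:55–09:35, 10:30–10:35, 12:15–12:45, 13:00–13:15.
Common window lengths: 40, 5, 30, 15 min; longest is 40.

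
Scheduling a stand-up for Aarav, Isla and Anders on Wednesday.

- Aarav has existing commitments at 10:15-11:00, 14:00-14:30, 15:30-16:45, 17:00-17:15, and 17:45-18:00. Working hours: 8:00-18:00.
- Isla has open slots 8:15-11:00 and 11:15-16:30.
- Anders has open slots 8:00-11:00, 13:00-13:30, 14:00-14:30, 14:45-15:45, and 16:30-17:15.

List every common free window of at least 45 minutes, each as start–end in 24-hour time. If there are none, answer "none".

Aarav free within 08:00–18:00: 08:00–10:15, 11:00–14:00, 14:30–15:30, 16:45–17:00, 17:15–17:45.
Aarav ∩ Isla: 08:15–10:15, 11:15–14:00, 14:30–15:30.
Aarav ∩ Isla ∩ Anders: 08:15–10:15, 13:00–13:30, 14:45–15:30.
Windows ≥ 45 min: 08:15–10:15, 14:45–15:30.

08:15–10:15, 14:45–15:30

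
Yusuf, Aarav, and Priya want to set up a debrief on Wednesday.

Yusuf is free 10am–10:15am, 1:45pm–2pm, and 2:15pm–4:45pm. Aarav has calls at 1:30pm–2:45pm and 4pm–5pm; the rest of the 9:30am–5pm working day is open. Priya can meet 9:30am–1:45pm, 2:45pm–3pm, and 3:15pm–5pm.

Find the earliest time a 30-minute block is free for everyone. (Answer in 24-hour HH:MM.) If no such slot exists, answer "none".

15:15

Aarav free within 09:30–17:00: 09:30–13:30, 14:45–16:00.
Yusuf ∩ Aarav: 10:00–10:15, 14:45–16:00.
Yusuf ∩ Aarav ∩ Priya: 10:00–10:15, 14:45–15:00, 15:15–16:00.
Windows ≥ 30 min: 15:15–16:00.
Earliest such window starts at 15:15.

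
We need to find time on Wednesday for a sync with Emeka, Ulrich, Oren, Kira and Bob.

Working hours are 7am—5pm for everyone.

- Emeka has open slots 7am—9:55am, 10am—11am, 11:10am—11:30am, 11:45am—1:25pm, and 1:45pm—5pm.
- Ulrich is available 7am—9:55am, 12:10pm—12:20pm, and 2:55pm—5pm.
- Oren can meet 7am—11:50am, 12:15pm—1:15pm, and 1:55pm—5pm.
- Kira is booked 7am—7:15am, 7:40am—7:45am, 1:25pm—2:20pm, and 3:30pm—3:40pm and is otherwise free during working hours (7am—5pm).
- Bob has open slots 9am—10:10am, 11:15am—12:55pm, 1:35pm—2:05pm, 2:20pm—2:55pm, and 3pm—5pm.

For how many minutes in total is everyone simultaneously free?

170 minutes

Kira free within 07:00–17:00: 07:15–07:40, 07:45–13:25, 14:20–15:30, 15:40–17:00.
Emeka ∩ Ulrich: 07:00–09:55, 12:10–12:20, 14:55–17:00.
Emeka ∩ Ulrich ∩ Oren: 07:00–09:55, 12:15–12:20, 14:55–17:00.
Emeka ∩ Ulrich ∩ Oren ∩ Kira: 07:15–07:40, 07:45–09:55, 12:15–12:20, 14:55–15:30, 15:40–17:00.
Emeka ∩ Ulrich ∩ Oren ∩ Kira ∩ Bob: 09:00–09:55, 12:15–12:20, 15:00–15:30, 15:40–17:00.
Total common minutes: 55 + 5 + 30 + 80 = 170.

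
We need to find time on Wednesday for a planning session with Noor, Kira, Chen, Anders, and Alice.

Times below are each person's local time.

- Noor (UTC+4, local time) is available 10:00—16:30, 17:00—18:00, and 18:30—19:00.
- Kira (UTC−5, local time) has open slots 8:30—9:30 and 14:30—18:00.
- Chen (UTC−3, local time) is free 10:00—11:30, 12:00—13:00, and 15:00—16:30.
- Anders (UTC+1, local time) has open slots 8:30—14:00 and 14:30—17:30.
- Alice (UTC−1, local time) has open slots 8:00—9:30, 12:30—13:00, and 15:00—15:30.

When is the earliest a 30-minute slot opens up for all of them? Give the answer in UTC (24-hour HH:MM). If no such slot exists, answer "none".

13:30

Noor → UTC: 06:00–12:30, 13:00–14:00, 14:30–15:00.
Kira → UTC: 13:30–14:30, 19:30–23:00.
Chen → UTC: 13:00–14:30, 15:00–16:00, 18:00–19:30.
Anders → UTC: 07:30–13:00, 13:30–16:30.
Alice → UTC: 09:00–10:30, 13:30–14:00, 16:00–16:30.
Noor ∩ Kira: 13:30–14:00.
Noor ∩ Kira ∩ Chen: 13:30–14:00.
Noor ∩ Kira ∩ Chen ∩ Anders: 13:30–14:00.
Noor ∩ Kira ∩ Chen ∩ Anders ∩ Alice: 13:30–14:00.
Windows ≥ 30 min: 13:30–14:00.
Earliest such window starts at 13:30.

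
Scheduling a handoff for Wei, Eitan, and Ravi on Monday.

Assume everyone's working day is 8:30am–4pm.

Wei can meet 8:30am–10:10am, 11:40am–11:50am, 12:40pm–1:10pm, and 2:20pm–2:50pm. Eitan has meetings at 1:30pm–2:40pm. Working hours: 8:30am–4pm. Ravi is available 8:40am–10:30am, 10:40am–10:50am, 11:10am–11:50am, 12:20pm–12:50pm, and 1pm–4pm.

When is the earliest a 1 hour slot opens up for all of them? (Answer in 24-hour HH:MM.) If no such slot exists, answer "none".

08:40

Eitan free within 08:30–16:00: 08:30–13:30, 14:40–16:00.
Wei ∩ Eitan: 08:30–10:10, 11:40–11:50, 12:40–13:10, 14:40–14:50.
Wei ∩ Eitan ∩ Ravi: 08:40–10:10, 11:40–11:50, 12:40–12:50, 13:00–13:10, 14:40–14:50.
Windows ≥ 60 min: 08:40–10:10.
Earliest such window starts at 08:40.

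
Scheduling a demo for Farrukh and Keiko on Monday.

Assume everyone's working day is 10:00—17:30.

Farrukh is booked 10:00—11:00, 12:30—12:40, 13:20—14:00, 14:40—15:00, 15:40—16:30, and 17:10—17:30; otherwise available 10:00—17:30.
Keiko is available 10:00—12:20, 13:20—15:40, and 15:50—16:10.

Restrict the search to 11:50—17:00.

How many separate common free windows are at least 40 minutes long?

Farrukh free within 10:00–17:30: 11:00–12:30, 12:40–13:20, 14:00–14:40, 15:00–15:40, 16:30–17:10.
Farrukh ∩ Keiko: 11:00–12:20, 14:00–14:40, 15:00–15:40.
Restricted to 11:50–17:00: 11:50–12:20, 14:00–14:40, 15:00–15:40.
Windows ≥ 40 min: 14:00–14:40, 15:00–15:40.
That's 2 windows.

2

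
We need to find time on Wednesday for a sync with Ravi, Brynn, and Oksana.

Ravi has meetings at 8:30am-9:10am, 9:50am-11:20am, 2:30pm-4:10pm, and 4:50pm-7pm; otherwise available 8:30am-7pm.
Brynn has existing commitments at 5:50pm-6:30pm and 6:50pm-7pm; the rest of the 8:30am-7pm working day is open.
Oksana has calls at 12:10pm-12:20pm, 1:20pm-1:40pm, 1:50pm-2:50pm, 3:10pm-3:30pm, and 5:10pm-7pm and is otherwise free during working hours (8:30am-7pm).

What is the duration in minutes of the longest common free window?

60 minutes

Ravi free within 08:30–19:00: 09:10–09:50, 11:20–14:30, 16:10–16:50.
Brynn free within 08:30–19:00: 08:30–17:50, 18:30–18:50.
Oksana free within 08:30–19:00: 08:30–12:10, 12:20–13:20, 13:40–13:50, 14:50–15:10, 15:30–17:10.
Ravi ∩ Brynn: 09:10–09:50, 11:20–14:30, 16:10–16:50.
Ravi ∩ Brynn ∩ Oksana: 09:10–09:50, 11:20–12:10, 12:20–13:20, 13:40–13:50, 16:10–16:50.
Common window lengths: 40, 50, 60, 10, 40 min; longest is 60.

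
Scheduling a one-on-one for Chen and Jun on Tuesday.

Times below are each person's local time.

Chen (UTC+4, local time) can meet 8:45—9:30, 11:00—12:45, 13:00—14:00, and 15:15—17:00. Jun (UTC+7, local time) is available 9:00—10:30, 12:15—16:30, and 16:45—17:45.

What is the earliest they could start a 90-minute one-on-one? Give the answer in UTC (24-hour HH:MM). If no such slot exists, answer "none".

07:00

Chen → UTC: 04:45–05:30, 07:00–08:45, 09:00–10:00, 11:15–13:00.
Jun → UTC: 02:00–03:30, 05:15–09:30, 09:45–10:45.
Chen ∩ Jun: 05:15–05:30, 07:00–08:45, 09:00–09:30, 09:45–10:00.
Windows ≥ 90 min: 07:00–08:45.
Earliest such window starts at 07:00.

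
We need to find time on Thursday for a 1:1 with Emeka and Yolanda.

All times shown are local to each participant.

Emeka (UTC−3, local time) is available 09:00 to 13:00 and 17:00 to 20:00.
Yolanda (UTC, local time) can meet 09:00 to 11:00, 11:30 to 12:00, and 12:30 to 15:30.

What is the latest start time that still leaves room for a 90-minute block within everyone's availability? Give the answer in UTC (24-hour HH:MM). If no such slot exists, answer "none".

Emeka → UTC: 12:00–16:00, 20:00–23:00.
Yolanda → UTC: 09:00–11:00, 11:30–12:00, 12:30–15:30.
Emeka ∩ Yolanda: 12:30–15:30.
Windows ≥ 90 min: 12:30–15:30.
Latest start in the last window 12:30–15:30 is 15:30 − 90 min = 14:00.

14:00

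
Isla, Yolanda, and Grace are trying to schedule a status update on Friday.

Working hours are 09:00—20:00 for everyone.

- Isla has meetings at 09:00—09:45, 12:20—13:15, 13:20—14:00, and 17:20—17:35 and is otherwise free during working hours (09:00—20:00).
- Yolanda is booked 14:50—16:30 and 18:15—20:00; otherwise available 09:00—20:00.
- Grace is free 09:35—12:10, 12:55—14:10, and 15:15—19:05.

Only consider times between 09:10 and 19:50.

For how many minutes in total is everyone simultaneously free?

250 minutes

Isla free within 09:00–20:00: 09:45–12:20, 13:15–13:20, 14:00–17:20, 17:35–20:00.
Yolanda free within 09:00–20:00: 09:00–14:50, 16:30–18:15.
Isla ∩ Yolanda: 09:45–12:20, 13:15–13:20, 14:00–14:50, 16:30–17:20, 17:35–18:15.
Isla ∩ Yolanda ∩ Grace: 09:45–12:10, 13:15–13:20, 14:00–14:10, 16:30–17:20, 17:35–18:15.
Restricted to 09:10–19:50: 09:45–12:10, 13:15–13:20, 14:00–14:10, 16:30–17:20, 17:35–18:15.
Total common minutes: 145 + 5 + 10 + 50 + 40 = 250.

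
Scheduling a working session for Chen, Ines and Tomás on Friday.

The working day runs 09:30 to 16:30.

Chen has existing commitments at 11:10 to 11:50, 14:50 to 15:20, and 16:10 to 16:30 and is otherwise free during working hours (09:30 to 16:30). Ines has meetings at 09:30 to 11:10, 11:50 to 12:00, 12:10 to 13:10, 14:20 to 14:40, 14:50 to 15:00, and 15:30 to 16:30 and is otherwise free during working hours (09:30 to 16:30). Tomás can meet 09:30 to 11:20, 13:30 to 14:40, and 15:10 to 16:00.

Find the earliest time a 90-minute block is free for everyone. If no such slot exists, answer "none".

Chen free within 09:30–16:30: 09:30–11:10, 11:50–14:50, 15:20–16:10.
Ines free within 09:30–16:30: 11:10–11:50, 12:00–12:10, 13:10–14:20, 14:40–14:50, 15:00–15:30.
Chen ∩ Ines: 12:00–12:10, 13:10–14:20, 14:40–14:50, 15:20–15:30.
Chen ∩ Ines ∩ Tomás: 13:30–14:20, 15:20–15:30.
Windows ≥ 90 min: (none).

none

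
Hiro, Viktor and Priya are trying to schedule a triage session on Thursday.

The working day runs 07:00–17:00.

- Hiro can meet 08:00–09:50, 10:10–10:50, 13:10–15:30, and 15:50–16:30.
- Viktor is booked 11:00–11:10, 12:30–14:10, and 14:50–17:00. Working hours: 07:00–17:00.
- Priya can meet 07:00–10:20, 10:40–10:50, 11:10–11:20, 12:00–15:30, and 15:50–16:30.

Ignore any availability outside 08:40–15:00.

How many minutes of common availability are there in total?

130 minutes

Viktor free within 07:00–17:00: 07:00–11:00, 11:10–12:30, 14:10–14:50.
Hiro ∩ Viktor: 08:00–09:50, 10:10–10:50, 14:10–14:50.
Hiro ∩ Viktor ∩ Priya: 08:00–09:50, 10:10–10:20, 10:40–10:50, 14:10–14:50.
Restricted to 08:40–15:00: 08:40–09:50, 10:10–10:20, 10:40–10:50, 14:10–14:50.
Total common minutes: 70 + 10 + 10 + 40 = 130.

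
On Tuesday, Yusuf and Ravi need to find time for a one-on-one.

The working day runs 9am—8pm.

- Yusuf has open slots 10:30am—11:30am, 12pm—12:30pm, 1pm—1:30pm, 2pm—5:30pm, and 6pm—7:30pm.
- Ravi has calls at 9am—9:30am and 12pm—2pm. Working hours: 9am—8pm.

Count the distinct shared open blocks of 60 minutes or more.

3

Ravi free within 09:00–20:00: 09:30–12:00, 14:00–20:00.
Yusuf ∩ Ravi: 10:30–11:30, 14:00–17:30, 18:00–19:30.
Windows ≥ 60 min: 10:30–11:30, 14:00–17:30, 18:00–19:30.
That's 3 windows.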